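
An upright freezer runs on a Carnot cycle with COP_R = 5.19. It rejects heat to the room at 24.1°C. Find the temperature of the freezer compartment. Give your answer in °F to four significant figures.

For a Carnot refrigerator COP_R = T_C/(T_H − T_C), so T_C = COP·T_H/(1 + COP).
With T_H = 297.25 K, T_C = 5.19 × 297.25/6.190 = 249.23 K.
Converting, 249.23 K = -11.06°F.

-11.06 °F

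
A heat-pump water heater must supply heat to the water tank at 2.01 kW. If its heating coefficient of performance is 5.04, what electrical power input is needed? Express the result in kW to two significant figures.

0.40 kW

Ẇ = Q̇_H/COP_HP = 2.010/5.04 = 0.3988 kW.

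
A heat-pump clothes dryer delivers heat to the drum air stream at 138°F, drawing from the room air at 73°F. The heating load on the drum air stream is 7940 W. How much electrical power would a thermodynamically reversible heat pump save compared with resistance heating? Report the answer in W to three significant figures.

7080 W

In absolute terms T_C = 295.93 K and T_H = 332.04 K, so ΔT = 36.11 K.
COP_Carnot = T_H/ΔT = 332.04/36.11 = 9.195.
Resistance heating needs Ẇ_res = Q̇_H = 7940 W; the reversible heat pump needs only Ẇ_hp = Q̇_H/COP = 863.5 W.
Saving = 7940 − 863.5 = 7076 W.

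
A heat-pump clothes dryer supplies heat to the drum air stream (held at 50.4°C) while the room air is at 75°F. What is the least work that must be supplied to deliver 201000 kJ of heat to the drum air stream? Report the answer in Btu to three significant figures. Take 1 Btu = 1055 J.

In absolute terms T_C = 297.04 K and T_H = 323.55 K, so ΔT = 26.51 K.
The reversible limit is COP_HP = T_H/ΔT = 12.20, so W_min = Q_H/COP = Q_H·ΔT/T_H.
W_min = 201000 × 26.51/323.55 = 16470 kJ = 15610 Btu.

15600 Btu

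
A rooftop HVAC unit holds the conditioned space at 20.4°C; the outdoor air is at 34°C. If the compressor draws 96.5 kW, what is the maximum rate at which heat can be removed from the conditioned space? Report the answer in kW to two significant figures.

2100 kW

In absolute terms T_C = 293.55 K and T_H = 307.15 K, so ΔT = 13.60 K.
COP_Carnot = T_C/ΔT = 293.55/13.60 = 21.58.
Q̇_max = COP_Carnot × Ẇ = 21.58 × 96.50 kW = 2083 kW.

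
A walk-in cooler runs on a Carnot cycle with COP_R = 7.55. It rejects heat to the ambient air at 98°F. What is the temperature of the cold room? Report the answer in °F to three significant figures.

For a Carnot refrigerator COP_R = T_C/(T_H − T_C), so T_C = COP·T_H/(1 + COP).
With T_H = 309.82 K, T_C = 7.55 × 309.82/8.550 = 273.58 K.
Converting, 273.58 K = 32.78°F.

32.8 °F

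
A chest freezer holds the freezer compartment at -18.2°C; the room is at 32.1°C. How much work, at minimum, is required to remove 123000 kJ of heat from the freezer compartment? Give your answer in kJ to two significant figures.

24000 kJ

In absolute terms T_C = 254.95 K and T_H = 305.25 K, so ΔT = 50.30 K.
The reversible limit is COP_R = T_C/ΔT = 5.069, so W_min = Q_C/COP = Q_C·ΔT/T_C.
W_min = 123000 × 50.30/254.95 = 24270 kJ.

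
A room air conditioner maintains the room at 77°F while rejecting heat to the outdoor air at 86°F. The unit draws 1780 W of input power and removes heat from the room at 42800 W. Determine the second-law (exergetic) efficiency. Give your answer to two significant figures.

0.40

COP_actual = Q̇_C/Ẇ = 42800/1780 = 24.04.
In absolute terms T_C = 298.15 K and T_H = 303.15 K, so ΔT = 5.000 K.
COP_Carnot = T_C/ΔT = 298.15/5.000 = 59.63.
η_II = COP_actual/COP_Carnot = 24.04/59.63 = 0.4032.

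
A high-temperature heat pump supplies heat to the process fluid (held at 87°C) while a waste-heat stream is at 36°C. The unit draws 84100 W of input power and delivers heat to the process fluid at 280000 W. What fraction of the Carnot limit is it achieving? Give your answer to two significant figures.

COP_actual = Q̇_H/Ẇ = 280000/84100 = 3.329.
In absolute terms T_C = 309.15 K and T_H = 360.15 K, so ΔT = 51.00 K.
COP_Carnot = T_H/ΔT = 360.15/51.00 = 7.062.
η_II = COP_actual/COP_Carnot = 3.329/7.062 = 0.4715.

0.47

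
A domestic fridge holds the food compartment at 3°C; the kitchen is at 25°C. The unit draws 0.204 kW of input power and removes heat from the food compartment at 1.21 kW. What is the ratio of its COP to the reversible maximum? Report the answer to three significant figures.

COP_actual = Q̇_C/Ẇ = 1.210/0.2040 = 5.931.
In absolute terms T_C = 276.15 K and T_H = 298.15 K, so ΔT = 22.00 K.
COP_Carnot = T_C/ΔT = 276.15/22.00 = 12.55.
η_II = COP_actual/COP_Carnot = 5.931/12.55 = 0.4725.

0.473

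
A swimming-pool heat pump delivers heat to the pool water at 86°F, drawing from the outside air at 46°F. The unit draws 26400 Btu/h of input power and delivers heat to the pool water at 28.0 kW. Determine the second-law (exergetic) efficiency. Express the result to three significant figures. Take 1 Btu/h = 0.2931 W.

Converting, Q̇_H = 28.00 kW = 95530 Btu/h, so COP_actual = Q̇_H/Ẇ = 95530/26400 = 3.619.
In absolute terms T_C = 280.93 K and T_H = 303.15 K, so ΔT = 22.22 K.
COP_Carnot = T_H/ΔT = 303.15/22.22 = 13.64.
η_II = COP_actual/COP_Carnot = 3.619/13.64 = 0.2653.

0.265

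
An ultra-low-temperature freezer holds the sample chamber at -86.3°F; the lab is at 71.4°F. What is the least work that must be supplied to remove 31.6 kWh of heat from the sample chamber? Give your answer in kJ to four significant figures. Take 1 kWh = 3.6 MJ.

48050 kJ

In absolute terms T_C = 207.43 K and T_H = 295.04 K, so ΔT = 87.61 K.
The reversible limit is COP_R = T_C/ΔT = 2.368, so W_min = Q_C/COP = Q_C·ΔT/T_C.
W_min = 31.60 × 87.61/207.43 = 13.35 kWh = 48050 kJ.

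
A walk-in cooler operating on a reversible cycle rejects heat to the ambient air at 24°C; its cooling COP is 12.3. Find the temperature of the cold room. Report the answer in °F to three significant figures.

For a Carnot refrigerator COP_R = T_C/(T_H − T_C), so T_C = COP·T_H/(1 + COP).
With T_H = 297.15 K, T_C = 12.3 × 297.15/13.30 = 274.81 K.
Converting, 274.81 K = 34.98°F.

35.0 °F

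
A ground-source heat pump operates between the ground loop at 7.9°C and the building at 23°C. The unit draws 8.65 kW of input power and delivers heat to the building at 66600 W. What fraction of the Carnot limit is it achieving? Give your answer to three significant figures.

0.393

Converting, Q̇_H = 66600 W = 66.60 kW, so COP_actual = Q̇_H/Ẇ = 66.60/8.650 = 7.699.
In absolute terms T_C = 281.05 K and T_H = 296.15 K, so ΔT = 15.10 K.
COP_Carnot = T_H/ΔT = 296.15/15.10 = 19.61.
η_II = COP_actual/COP_Carnot = 7.699/19.61 = 0.3926.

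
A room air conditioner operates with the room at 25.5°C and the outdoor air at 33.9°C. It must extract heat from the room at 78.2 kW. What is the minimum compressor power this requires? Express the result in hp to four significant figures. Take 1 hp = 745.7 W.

2.950 hp

In absolute terms T_C = 298.65 K and T_H = 307.05 K, so ΔT = 8.400 K.
COP_Carnot = T_C/ΔT = 298.65/8.400 = 35.55.
Ẇ_min = Q̇/COP_Carnot = 78.20/35.55 = 2.199 kW = 2.950 hp.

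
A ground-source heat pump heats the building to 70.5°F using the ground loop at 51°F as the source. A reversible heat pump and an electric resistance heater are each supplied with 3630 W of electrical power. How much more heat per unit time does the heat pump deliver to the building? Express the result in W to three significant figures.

In absolute terms T_C = 283.71 K and T_H = 294.54 K, so ΔT = 10.83 K.
COP_Carnot = T_H/ΔT = 294.54/10.83 = 27.19.
The heat pump delivers Q̇_H = COP × Ẇ = 98690 W; the resistance heater delivers Ẇ = 3630 W.
Extra = (COP − 1)·Ẇ = 95060 W.

95100 W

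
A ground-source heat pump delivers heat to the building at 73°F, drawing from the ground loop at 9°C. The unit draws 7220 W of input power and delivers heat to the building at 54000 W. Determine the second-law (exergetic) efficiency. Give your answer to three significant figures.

0.348

COP_actual = Q̇_H/Ẇ = 54000/7220 = 7.479.
In absolute terms T_C = 282.15 K and T_H = 295.93 K, so ΔT = 13.78 K.
COP_Carnot = T_H/ΔT = 295.93/13.78 = 21.48.
η_II = COP_actual/COP_Carnot = 7.479/21.48 = 0.3482.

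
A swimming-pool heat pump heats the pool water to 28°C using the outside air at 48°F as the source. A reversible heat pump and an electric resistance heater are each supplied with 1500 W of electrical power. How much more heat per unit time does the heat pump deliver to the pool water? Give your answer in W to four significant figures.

22140 W

In absolute terms T_C = 282.04 K and T_H = 301.15 K, so ΔT = 19.11 K.
COP_Carnot = T_H/ΔT = 301.15/19.11 = 15.76.
The heat pump delivers Q̇_H = COP × Ẇ = 23640 W; the resistance heater delivers Ẇ = 1500 W.
Extra = (COP − 1)·Ẇ = 22140 W.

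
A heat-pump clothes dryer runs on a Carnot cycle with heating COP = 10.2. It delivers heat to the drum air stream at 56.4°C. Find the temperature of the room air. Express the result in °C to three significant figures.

24.1 °C

COP_HP = T_H/(T_H − T_C) gives T_H − T_C = T_H/COP.
With T_H = 329.55 K, T_C = 329.55 × (1 − 1/10.2) = 297.24 K.
Converting, 297.24 K = 24.09°C.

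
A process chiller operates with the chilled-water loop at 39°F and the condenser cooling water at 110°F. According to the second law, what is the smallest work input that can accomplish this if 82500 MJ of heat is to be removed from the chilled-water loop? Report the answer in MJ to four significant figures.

In absolute terms T_C = 277.04 K and T_H = 316.48 K, so ΔT = 39.44 K.
The reversible limit is COP_R = T_C/ΔT = 7.024, so W_min = Q_C/COP = Q_C·ΔT/T_C.
W_min = 82500 × 39.44/277.04 = 11750 MJ.

11750 MJ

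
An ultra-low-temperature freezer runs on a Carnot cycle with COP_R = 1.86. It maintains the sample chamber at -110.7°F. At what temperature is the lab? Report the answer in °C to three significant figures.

COP_R = T_C/(T_H − T_C) gives T_H − T_C = T_C/COP.
With T_C = 193.87 K, T_H = 193.87 × (1 + 1/1.86) = 298.10 K.
Converting, 298.10 K = 24.95°C.

25.0 °C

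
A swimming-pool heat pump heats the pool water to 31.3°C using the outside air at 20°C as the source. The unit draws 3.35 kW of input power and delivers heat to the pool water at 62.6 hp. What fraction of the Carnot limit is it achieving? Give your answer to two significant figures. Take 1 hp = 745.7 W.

0.52

Converting, Q̇_H = 62.60 hp = 46.68 kW, so COP_actual = Q̇_H/Ẇ = 46.68/3.350 = 13.93.
In absolute terms T_C = 293.15 K and T_H = 304.45 K, so ΔT = 11.30 K.
COP_Carnot = T_H/ΔT = 304.45/11.30 = 26.94.
η_II = COP_actual/COP_Carnot = 13.93/26.94 = 0.5172.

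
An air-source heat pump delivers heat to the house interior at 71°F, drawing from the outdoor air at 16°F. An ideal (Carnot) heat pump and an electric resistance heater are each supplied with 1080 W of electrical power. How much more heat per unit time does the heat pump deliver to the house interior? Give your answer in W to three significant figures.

9340 W

In absolute terms T_C = 264.26 K and T_H = 294.82 K, so ΔT = 30.56 K.
COP_Carnot = T_H/ΔT = 294.82/30.56 = 9.649.
The heat pump delivers Q̇_H = COP × Ẇ = 10420 W; the resistance heater delivers Ẇ = 1080 W.
Extra = (COP − 1)·Ẇ = 9340 W.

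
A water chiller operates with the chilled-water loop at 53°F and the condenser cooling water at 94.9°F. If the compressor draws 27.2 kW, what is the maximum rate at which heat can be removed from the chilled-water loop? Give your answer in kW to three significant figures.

In absolute terms T_C = 284.82 K and T_H = 308.09 K, so ΔT = 23.28 K.
COP_Carnot = T_C/ΔT = 284.82/23.28 = 12.24.
Q̇_max = COP_Carnot × Ẇ = 12.24 × 27.20 kW = 332.8 kW.

333 kW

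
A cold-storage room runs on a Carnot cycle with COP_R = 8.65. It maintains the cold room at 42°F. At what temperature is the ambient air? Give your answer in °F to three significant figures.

100 °F

COP_R = T_C/(T_H − T_C) gives T_H − T_C = T_C/COP.
With T_C = 278.71 K, T_H = 278.71 × (1 + 1/8.65) = 310.93 K.
Converting, 310.93 K = 100.00°F.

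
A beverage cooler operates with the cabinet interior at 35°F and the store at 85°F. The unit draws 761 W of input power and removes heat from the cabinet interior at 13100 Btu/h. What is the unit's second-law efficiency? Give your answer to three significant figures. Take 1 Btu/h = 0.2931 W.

0.510

Converting, Q̇_C = 13100 Btu/h = 3840 W, so COP_actual = Q̇_C/Ẇ = 3840/761.0 = 5.045.
In absolute terms T_C = 274.82 K and T_H = 302.59 K, so ΔT = 27.78 K.
COP_Carnot = T_C/ΔT = 274.82/27.78 = 9.893.
η_II = COP_actual/COP_Carnot = 5.045/9.893 = 0.5100.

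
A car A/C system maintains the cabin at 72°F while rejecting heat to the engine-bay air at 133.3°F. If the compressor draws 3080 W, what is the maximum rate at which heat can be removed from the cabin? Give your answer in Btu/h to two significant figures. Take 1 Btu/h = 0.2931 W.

91000 Btu/h

In absolute terms T_C = 295.37 K and T_H = 329.43 K, so ΔT = 34.06 K.
COP_Carnot = T_C/ΔT = 295.37/34.06 = 8.673.
Q̇_max = COP_Carnot × Ẇ = 8.673 × 3080 W = 26710 W = 91140 Btu/h.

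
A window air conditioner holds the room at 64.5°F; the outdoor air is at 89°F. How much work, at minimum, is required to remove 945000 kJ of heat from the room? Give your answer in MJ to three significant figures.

44.2 MJ

In absolute terms T_C = 291.21 K and T_H = 304.82 K, so ΔT = 13.61 K.
The reversible limit is COP_R = T_C/ΔT = 21.39, so W_min = Q_C/COP = Q_C·ΔT/T_C.
W_min = 945000 × 13.61/291.21 = 44170 kJ = 44.17 MJ.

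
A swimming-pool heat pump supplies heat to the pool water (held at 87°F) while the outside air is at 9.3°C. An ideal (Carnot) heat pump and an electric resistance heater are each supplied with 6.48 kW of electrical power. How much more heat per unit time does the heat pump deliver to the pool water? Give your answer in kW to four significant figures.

In absolute terms T_C = 282.45 K and T_H = 303.71 K, so ΔT = 21.26 K.
COP_Carnot = T_H/ΔT = 303.71/21.26 = 14.29.
The heat pump delivers Q̇_H = COP × Ẇ = 92.59 kW; the resistance heater delivers Ẇ = 6.480 kW.
Extra = (COP − 1)·Ẇ = 86.11 kW.

86.11 kW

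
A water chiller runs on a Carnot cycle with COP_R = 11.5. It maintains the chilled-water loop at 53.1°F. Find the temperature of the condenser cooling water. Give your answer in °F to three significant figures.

97.7 °F

COP_R = T_C/(T_H − T_C) gives T_H − T_C = T_C/COP.
With T_C = 284.87 K, T_H = 284.87 × (1 + 1/11.5) = 309.64 K.
Converting, 309.64 K = 97.69°F.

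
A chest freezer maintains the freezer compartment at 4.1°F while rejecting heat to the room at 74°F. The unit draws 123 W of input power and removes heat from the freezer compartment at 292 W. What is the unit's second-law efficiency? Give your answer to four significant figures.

COP_actual = Q̇_C/Ẇ = 292.0/123.0 = 2.374.
In absolute terms T_C = 257.65 K and T_H = 296.48 K, so ΔT = 38.83 K.
COP_Carnot = T_C/ΔT = 257.65/38.83 = 6.635.
η_II = COP_actual/COP_Carnot = 2.374/6.635 = 0.3578.

0.3578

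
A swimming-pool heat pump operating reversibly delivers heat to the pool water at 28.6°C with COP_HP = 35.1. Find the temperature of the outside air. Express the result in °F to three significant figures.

COP_HP = T_H/(T_H − T_C) gives T_H − T_C = T_H/COP.
With T_H = 301.75 K, T_C = 301.75 × (1 − 1/35.1) = 293.15 K.
Converting, 293.15 K = 68.01°F.

68.0 °F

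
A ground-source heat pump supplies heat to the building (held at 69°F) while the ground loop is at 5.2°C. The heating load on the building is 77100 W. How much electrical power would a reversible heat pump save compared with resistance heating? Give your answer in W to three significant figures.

73100 W

In absolute terms T_C = 278.35 K and T_H = 293.71 K, so ΔT = 15.36 K.
COP_Carnot = T_H/ΔT = 293.71/15.36 = 19.13.
Resistance heating needs Ẇ_res = Q̇_H = 77100 W; the reversible heat pump needs only Ẇ_hp = Q̇_H/COP = 4031 W.
Saving = 77100 − 4031 = 73070 W.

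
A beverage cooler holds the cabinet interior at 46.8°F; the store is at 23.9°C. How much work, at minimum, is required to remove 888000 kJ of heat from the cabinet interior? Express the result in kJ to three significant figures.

In absolute terms T_C = 281.37 K and T_H = 297.05 K, so ΔT = 15.68 K.
The reversible limit is COP_R = T_C/ΔT = 17.95, so W_min = Q_C/COP = Q_C·ΔT/T_C.
W_min = 888000 × 15.68/281.37 = 49480 kJ.

49500 kJ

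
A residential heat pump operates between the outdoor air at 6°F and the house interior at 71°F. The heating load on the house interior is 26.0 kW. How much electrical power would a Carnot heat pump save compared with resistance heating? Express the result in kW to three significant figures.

22.8 kW

In absolute terms T_C = 258.71 K and T_H = 294.82 K, so ΔT = 36.11 K.
COP_Carnot = T_H/ΔT = 294.82/36.11 = 8.164.
Resistance heating needs Ẇ_res = Q̇_H = 26.00 kW; the reversible heat pump needs only Ẇ_hp = Q̇_H/COP = 3.185 kW.
Saving = 26.00 − 3.185 = 22.82 kW.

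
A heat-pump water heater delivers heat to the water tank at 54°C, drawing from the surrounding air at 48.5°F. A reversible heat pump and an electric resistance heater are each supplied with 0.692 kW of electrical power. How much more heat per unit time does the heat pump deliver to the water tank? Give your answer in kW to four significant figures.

In absolute terms T_C = 282.32 K and T_H = 327.15 K, so ΔT = 44.83 K.
COP_Carnot = T_H/ΔT = 327.15/44.83 = 7.297.
The heat pump delivers Q̇_H = COP × Ẇ = 5.050 kW; the resistance heater delivers Ẇ = 0.6920 kW.
Extra = (COP − 1)·Ẇ = 4.358 kW.

4.358 kW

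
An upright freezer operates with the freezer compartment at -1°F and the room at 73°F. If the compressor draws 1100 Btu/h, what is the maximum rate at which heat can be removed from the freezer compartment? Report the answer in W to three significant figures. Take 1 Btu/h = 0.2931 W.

In absolute terms T_C = 254.82 K and T_H = 295.93 K, so ΔT = 41.11 K.
COP_Carnot = T_C/ΔT = 254.82/41.11 = 6.198.
Q̇_max = COP_Carnot × Ẇ = 6.198 × 1100 Btu/h = 6818 Btu/h = 1998 W.

2000 W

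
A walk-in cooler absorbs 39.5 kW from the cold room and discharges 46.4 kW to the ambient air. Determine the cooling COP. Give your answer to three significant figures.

The first law gives Q̇_H = Q̇_C + Ẇ, so the three rates are Q̇_C = 39.50, Q̇_H = 46.40, Ẇ = 6.900 kW.
COP_R = Q̇_C/Ẇ = 39.50/6.900 = 5.725.

5.72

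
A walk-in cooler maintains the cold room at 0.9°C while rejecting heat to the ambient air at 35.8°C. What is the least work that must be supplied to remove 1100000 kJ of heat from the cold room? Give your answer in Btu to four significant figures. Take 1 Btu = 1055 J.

In absolute terms T_C = 274.05 K and T_H = 308.95 K, so ΔT = 34.90 K.
The reversible limit is COP_R = T_C/ΔT = 7.852, so W_min = Q_C/COP = Q_C·ΔT/T_C.
W_min = 1100000 × 34.90/274.05 = 140100 kJ = 132800 Btu.

132800 Btu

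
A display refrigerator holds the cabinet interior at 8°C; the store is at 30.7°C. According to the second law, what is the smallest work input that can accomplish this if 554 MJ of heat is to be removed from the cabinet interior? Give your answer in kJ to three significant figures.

In absolute terms T_C = 281.15 K and T_H = 303.85 K, so ΔT = 22.70 K.
The reversible limit is COP_R = T_C/ΔT = 12.39, so W_min = Q_C/COP = Q_C·ΔT/T_C.
W_min = 554.0 × 22.70/281.15 = 44.73 MJ = 44730 kJ.

44700 kJ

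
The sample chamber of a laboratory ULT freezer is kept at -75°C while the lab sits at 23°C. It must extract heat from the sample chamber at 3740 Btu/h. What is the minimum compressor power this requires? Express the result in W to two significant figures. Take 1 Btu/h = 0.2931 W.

540 W

In absolute terms T_C = 198.15 K and T_H = 296.15 K, so ΔT = 98.00 K.
COP_Carnot = T_C/ΔT = 198.15/98.00 = 2.022.
Ẇ_min = Q̇/COP_Carnot = 3740/2.022 = 1850 Btu/h = 542.1 W.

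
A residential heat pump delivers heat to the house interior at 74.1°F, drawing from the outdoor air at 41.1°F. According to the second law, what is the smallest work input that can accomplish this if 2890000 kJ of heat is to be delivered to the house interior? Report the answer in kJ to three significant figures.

179000 kJ

In absolute terms T_C = 278.21 K and T_H = 296.54 K, so ΔT = 18.33 K.
The reversible limit is COP_HP = T_H/ΔT = 16.17, so W_min = Q_H/COP = Q_H·ΔT/T_H.
W_min = 2890000 × 18.33/296.54 = 178700 kJ.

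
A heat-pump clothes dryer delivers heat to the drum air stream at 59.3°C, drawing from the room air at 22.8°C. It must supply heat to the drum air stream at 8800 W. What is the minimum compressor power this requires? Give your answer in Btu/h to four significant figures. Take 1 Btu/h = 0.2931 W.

3296 Btu/h

In absolute terms T_C = 295.95 K and T_H = 332.45 K, so ΔT = 36.50 K.
COP_Carnot = T_H/ΔT = 332.45/36.50 = 9.108.
Ẇ_min = Q̇/COP_Carnot = 8800/9.108 = 966.2 W = 3296 Btu/h.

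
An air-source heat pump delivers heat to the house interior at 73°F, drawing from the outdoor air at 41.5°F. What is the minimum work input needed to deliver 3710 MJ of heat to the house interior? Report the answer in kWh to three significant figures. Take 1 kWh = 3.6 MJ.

In absolute terms T_C = 278.43 K and T_H = 295.93 K, so ΔT = 17.50 K.
The reversible limit is COP_HP = T_H/ΔT = 16.91, so W_min = Q_H/COP = Q_H·ΔT/T_H.
W_min = 3710 × 17.50/295.93 = 219.4 MJ = 60.94 kWh.

60.9 kWh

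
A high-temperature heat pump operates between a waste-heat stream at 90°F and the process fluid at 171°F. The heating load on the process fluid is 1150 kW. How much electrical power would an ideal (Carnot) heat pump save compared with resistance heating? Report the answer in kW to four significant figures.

In absolute terms T_C = 305.37 K and T_H = 350.37 K, so ΔT = 45.00 K.
COP_Carnot = T_H/ΔT = 350.37/45.00 = 7.786.
Resistance heating needs Ẇ_res = Q̇_H = 1150 kW; the reversible heat pump needs only Ẇ_hp = Q̇_H/COP = 147.7 kW.
Saving = 1150 − 147.7 = 1002 kW.

1002 kW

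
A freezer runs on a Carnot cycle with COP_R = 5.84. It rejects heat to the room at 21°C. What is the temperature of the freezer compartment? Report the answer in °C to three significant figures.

-22.0 °C

For a Carnot refrigerator COP_R = T_C/(T_H − T_C), so T_C = COP·T_H/(1 + COP).
With T_H = 294.15 K, T_C = 5.84 × 294.15/6.840 = 251.15 K.
Converting, 251.15 K = -22.00°C.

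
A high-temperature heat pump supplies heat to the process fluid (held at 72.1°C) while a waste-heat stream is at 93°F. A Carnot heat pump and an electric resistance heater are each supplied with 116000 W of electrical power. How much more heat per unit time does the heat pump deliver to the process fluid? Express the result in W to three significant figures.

In absolute terms T_C = 307.04 K and T_H = 345.25 K, so ΔT = 38.21 K.
COP_Carnot = T_H/ΔT = 345.25/38.21 = 9.035.
The heat pump delivers Q̇_H = COP × Ẇ = 1048000 W; the resistance heater delivers Ẇ = 116000 W.
Extra = (COP − 1)·Ẇ = 932100 W.

932000 W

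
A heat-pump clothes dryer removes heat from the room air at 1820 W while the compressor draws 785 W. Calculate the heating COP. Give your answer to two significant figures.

3.3

The first law gives Q̇_H = Q̇_C + Ẇ, so the three rates are Q̇_C = 1820, Q̇_H = 2605, Ẇ = 785.0 W.
COP_HP = Q̇_H/Ẇ = 2605/785.0 = 3.318.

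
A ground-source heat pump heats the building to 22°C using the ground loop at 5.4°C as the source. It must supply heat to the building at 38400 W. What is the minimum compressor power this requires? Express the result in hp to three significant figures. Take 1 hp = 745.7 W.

In absolute terms T_C = 278.55 K and T_H = 295.15 K, so ΔT = 16.60 K.
COP_Carnot = T_H/ΔT = 295.15/16.60 = 17.78.
Ẇ_min = Q̇/COP_Carnot = 38400/17.78 = 2160 W = 2.896 hp.

2.90 hp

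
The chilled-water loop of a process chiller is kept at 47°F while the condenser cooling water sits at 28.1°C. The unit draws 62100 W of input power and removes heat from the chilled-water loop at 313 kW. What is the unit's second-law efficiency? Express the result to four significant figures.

Converting, Q̇_C = 313.0 kW = 313000 W, so COP_actual = Q̇_C/Ẇ = 313000/62100 = 5.040.
In absolute terms T_C = 281.48 K and T_H = 301.25 K, so ΔT = 19.77 K.
COP_Carnot = T_C/ΔT = 281.48/19.77 = 14.24.
η_II = COP_actual/COP_Carnot = 5.040/14.24 = 0.3539.

0.3539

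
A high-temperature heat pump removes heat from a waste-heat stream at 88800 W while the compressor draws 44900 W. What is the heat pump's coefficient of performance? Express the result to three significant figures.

2.98

The first law gives Q̇_H = Q̇_C + Ẇ, so the three rates are Q̇_C = 88800, Q̇_H = 133700, Ẇ = 44900 W.
COP_HP = Q̇_H/Ẇ = 133700/44900 = 2.978.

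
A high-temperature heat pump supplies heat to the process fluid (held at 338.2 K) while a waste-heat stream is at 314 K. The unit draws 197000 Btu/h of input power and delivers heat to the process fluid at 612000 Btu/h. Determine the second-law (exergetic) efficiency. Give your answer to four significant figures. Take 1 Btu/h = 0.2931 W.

COP_actual = Q̇_H/Ẇ = 612000/197000 = 3.107.
The reservoir spacing is ΔT = 338.2 − 314 = 24.20 K.
COP_Carnot = T_H/ΔT = 338.20/24.20 = 13.98.
η_II = COP_actual/COP_Carnot = 3.107/13.98 = 0.2223.

0.2223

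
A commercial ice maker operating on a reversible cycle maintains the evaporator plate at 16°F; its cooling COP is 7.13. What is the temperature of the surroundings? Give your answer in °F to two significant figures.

83 °F

COP_R = T_C/(T_H − T_C) gives T_H − T_C = T_C/COP.
With T_C = 264.26 K, T_H = 264.26 × (1 + 1/7.13) = 301.32 K.
Converting, 301.32 K = 82.71°F.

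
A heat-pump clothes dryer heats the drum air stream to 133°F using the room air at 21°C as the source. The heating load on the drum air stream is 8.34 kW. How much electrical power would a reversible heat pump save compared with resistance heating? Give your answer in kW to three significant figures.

In absolute terms T_C = 294.15 K and T_H = 329.26 K, so ΔT = 35.11 K.
COP_Carnot = T_H/ΔT = 329.26/35.11 = 9.378.
Resistance heating needs Ẇ_res = Q̇_H = 8.340 kW; the reversible heat pump needs only Ẇ_hp = Q̇_H/COP = 0.8893 kW.
Saving = 8.340 − 0.8893 = 7.451 kW.

7.45 kW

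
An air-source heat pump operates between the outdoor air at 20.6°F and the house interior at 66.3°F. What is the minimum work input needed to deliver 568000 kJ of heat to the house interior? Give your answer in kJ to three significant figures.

49400 kJ

In absolute terms T_C = 266.82 K and T_H = 292.21 K, so ΔT = 25.39 K.
The reversible limit is COP_HP = T_H/ΔT = 11.51, so W_min = Q_H/COP = Q_H·ΔT/T_H.
W_min = 568000 × 25.39/292.21 = 49350 kJ.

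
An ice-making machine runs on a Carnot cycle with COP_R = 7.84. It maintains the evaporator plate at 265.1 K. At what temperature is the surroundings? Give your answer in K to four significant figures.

298.9 K

COP_R = T_C/(T_H − T_C) gives T_H − T_C = T_C/COP.
With T_C = 265.10 K, T_H = 265.10 × (1 + 1/7.84) = 298.91 K.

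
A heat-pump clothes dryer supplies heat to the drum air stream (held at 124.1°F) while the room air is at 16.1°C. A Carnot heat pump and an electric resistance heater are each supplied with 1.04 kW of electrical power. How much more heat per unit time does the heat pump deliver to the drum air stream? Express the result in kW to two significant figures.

8.6 kW

In absolute terms T_C = 289.25 K and T_H = 324.32 K, so ΔT = 35.07 K.
COP_Carnot = T_H/ΔT = 324.32/35.07 = 9.249.
The heat pump delivers Q̇_H = COP × Ẇ = 9.619 kW; the resistance heater delivers Ẇ = 1.040 kW.
Extra = (COP − 1)·Ẇ = 8.579 kW.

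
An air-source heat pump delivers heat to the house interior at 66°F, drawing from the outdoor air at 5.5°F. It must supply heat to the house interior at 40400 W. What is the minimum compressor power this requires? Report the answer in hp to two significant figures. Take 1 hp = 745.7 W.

6.2 hp

In absolute terms T_C = 258.43 K and T_H = 292.04 K, so ΔT = 33.61 K.
COP_Carnot = T_H/ΔT = 292.04/33.61 = 8.689.
Ẇ_min = Q̇/COP_Carnot = 40400/8.689 = 4650 W = 6.235 hp.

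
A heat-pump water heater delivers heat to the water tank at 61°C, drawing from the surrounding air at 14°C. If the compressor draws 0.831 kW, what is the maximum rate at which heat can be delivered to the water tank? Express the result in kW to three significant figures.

5.91 kW

In absolute terms T_C = 287.15 K and T_H = 334.15 K, so ΔT = 47.00 K.
COP_Carnot = T_H/ΔT = 334.15/47.00 = 7.110.
Q̇_max = COP_Carnot × Ẇ = 7.110 × 0.8310 kW = 5.908 kW.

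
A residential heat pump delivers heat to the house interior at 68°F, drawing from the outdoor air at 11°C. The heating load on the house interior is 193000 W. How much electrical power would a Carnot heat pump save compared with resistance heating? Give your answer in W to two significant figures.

190000 W

In absolute terms T_C = 284.15 K and T_H = 293.15 K, so ΔT = 9.000 K.
COP_Carnot = T_H/ΔT = 293.15/9.000 = 32.57.
Resistance heating needs Ẇ_res = Q̇_H = 193000 W; the reversible heat pump needs only Ẇ_hp = Q̇_H/COP = 5925 W.
Saving = 193000 − 5925 = 187100 W.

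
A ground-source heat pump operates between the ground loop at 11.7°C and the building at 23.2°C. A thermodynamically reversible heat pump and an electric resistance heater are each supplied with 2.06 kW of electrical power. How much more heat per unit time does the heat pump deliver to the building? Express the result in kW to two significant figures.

In absolute terms T_C = 284.85 K and T_H = 296.35 K, so ΔT = 11.50 K.
COP_Carnot = T_H/ΔT = 296.35/11.50 = 25.77.
The heat pump delivers Q̇_H = COP × Ẇ = 53.09 kW; the resistance heater delivers Ẇ = 2.060 kW.
Extra = (COP − 1)·Ẇ = 51.03 kW.

51 kW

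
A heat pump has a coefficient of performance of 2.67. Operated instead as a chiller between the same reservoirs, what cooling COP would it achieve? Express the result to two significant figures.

1.7

Since Q_H = Q_C + W for any cycle, COP_R = Q_C/W = Q_H/W − 1.
COP_R = 2.67 − 1 = 1.67.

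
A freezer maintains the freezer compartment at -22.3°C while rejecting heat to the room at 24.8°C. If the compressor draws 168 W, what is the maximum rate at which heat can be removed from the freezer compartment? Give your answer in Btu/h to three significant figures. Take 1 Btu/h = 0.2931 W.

3050 Btu/h

In absolute terms T_C = 250.85 K and T_H = 297.95 K, so ΔT = 47.10 K.
COP_Carnot = T_C/ΔT = 250.85/47.10 = 5.326.
Q̇_max = COP_Carnot × Ẇ = 5.326 × 168.0 W = 894.8 W = 3053 Btu/h.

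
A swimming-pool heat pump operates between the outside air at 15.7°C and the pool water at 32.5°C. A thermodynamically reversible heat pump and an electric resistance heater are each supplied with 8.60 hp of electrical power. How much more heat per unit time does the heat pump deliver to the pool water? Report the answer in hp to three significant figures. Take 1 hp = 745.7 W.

148 hp

In absolute terms T_C = 288.85 K and T_H = 305.65 K, so ΔT = 16.80 K.
COP_Carnot = T_H/ΔT = 305.65/16.80 = 18.19.
The heat pump delivers Q̇_H = COP × Ẇ = 156.5 hp; the resistance heater delivers Ẇ = 8.600 hp.
Extra = (COP − 1)·Ẇ = 147.9 hp.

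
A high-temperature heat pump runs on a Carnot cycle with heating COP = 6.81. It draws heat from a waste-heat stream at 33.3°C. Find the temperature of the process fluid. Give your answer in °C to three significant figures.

COP_HP = T_H/(T_H − T_C) rearranges to T_H = COP·T_C/(COP − 1).
With T_C = 306.45 K, T_H = 6.81 × 306.45/5.810 = 359.20 K.
Converting, 359.20 K = 86.05°C.

86.0 °C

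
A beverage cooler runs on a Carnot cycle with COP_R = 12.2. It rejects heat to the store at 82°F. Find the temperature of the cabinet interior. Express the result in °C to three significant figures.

For a Carnot refrigerator COP_R = T_C/(T_H − T_C), so T_C = COP·T_H/(1 + COP).
With T_H = 300.93 K, T_C = 12.2 × 300.93/13.20 = 278.13 K.
Converting, 278.13 K = 4.98°C.

4.98 °C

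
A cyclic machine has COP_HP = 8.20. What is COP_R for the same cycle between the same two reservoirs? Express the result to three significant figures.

7.20

Since Q_H = Q_C + W for any cycle, COP_R = Q_C/W = Q_H/W − 1.
COP_R = 8.20 − 1 = 7.20.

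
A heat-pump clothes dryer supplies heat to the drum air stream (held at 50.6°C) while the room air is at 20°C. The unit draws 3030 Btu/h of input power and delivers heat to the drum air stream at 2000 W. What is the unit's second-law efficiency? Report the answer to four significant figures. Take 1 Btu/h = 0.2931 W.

0.2129

Converting, Q̇_H = 2000 W = 6824 Btu/h, so COP_actual = Q̇_H/Ẇ = 6824/3030 = 2.252.
In absolute terms T_C = 293.15 K and T_H = 323.75 K, so ΔT = 30.60 K.
COP_Carnot = T_H/ΔT = 323.75/30.60 = 10.58.
η_II = COP_actual/COP_Carnot = 2.252/10.58 = 0.2129.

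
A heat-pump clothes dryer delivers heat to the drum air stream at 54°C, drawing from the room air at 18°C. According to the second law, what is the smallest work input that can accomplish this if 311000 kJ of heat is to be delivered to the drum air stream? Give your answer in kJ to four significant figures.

In absolute terms T_C = 291.15 K and T_H = 327.15 K, so ΔT = 36.00 K.
The reversible limit is COP_HP = T_H/ΔT = 9.088, so W_min = Q_H/COP = Q_H·ΔT/T_H.
W_min = 311000 × 36.00/327.15 = 34220 kJ.

34220 kJ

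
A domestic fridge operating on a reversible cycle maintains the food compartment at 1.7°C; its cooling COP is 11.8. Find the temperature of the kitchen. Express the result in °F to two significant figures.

77 °F

COP_R = T_C/(T_H − T_C) gives T_H − T_C = T_C/COP.
With T_C = 274.85 K, T_H = 274.85 × (1 + 1/11.8) = 298.14 K.
Converting, 298.14 K = 76.99°F.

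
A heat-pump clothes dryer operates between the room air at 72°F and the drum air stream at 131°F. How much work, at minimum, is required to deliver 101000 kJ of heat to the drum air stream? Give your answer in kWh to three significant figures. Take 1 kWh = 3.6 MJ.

In absolute terms T_C = 295.37 K and T_H = 328.15 K, so ΔT = 32.78 K.
The reversible limit is COP_HP = T_H/ΔT = 10.01, so W_min = Q_H/COP = Q_H·ΔT/T_H.
W_min = 101000 × 32.78/328.15 = 10090 kJ = 2.802 kWh.

2.80 kWh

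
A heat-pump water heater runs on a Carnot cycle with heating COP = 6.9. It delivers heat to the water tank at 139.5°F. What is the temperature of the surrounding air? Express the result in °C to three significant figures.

COP_HP = T_H/(T_H − T_C) gives T_H − T_C = T_H/COP.
With T_H = 332.87 K, T_C = 332.87 × (1 − 1/6.9) = 284.63 K.
Converting, 284.63 K = 11.48°C.

11.5 °C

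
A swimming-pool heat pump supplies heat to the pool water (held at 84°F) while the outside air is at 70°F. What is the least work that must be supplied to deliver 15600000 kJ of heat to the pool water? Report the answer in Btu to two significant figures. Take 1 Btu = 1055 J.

In absolute terms T_C = 294.26 K and T_H = 302.04 K, so ΔT = 7.778 K.
The reversible limit is COP_HP = T_H/ΔT = 38.83, so W_min = Q_H/COP = Q_H·ΔT/T_H.
W_min = 15600000 × 7.778/302.04 = 401700 kJ = 380800 Btu.

380000 Btu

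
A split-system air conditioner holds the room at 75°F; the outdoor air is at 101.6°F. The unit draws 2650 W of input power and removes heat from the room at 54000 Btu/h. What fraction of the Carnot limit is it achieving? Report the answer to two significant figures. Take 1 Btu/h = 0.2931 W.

0.30

Converting, Q̇_C = 54000 Btu/h = 15830 W, so COP_actual = Q̇_C/Ẇ = 15830/2650 = 5.973.
In absolute terms T_C = 297.04 K and T_H = 311.82 K, so ΔT = 14.78 K.
COP_Carnot = T_C/ΔT = 297.04/14.78 = 20.10.
η_II = COP_actual/COP_Carnot = 5.973/20.10 = 0.2971.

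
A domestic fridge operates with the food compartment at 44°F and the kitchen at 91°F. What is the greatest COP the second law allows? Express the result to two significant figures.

11

In absolute terms T_C = 279.82 K and T_H = 305.93 K, so ΔT = 26.11 K.
For a reversible cycle, COP_Carnot = T_C/ΔT = 279.82/26.11 = 10.72.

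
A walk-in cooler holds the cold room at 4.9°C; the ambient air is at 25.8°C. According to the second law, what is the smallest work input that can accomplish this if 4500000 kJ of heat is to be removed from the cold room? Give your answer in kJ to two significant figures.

340000 kJ

In absolute terms T_C = 278.05 K and T_H = 298.95 K, so ΔT = 20.90 K.
The reversible limit is COP_R = T_C/ΔT = 13.30, so W_min = Q_C/COP = Q_C·ΔT/T_C.
W_min = 4500000 × 20.90/278.05 = 338200 kJ.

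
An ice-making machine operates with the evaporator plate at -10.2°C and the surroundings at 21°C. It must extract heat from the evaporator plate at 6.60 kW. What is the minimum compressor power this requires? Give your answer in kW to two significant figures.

0.78 kW

In absolute terms T_C = 262.95 K and T_H = 294.15 K, so ΔT = 31.20 K.
COP_Carnot = T_C/ΔT = 262.95/31.20 = 8.428.
Ẇ_min = Q̇/COP_Carnot = 6.600/8.428 = 0.7831 kW.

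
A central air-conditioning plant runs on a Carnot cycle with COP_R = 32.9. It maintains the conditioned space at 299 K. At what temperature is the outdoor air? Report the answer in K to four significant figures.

COP_R = T_C/(T_H − T_C) gives T_H − T_C = T_C/COP.
With T_C = 299.00 K, T_H = 299.00 × (1 + 1/32.9) = 308.09 K.

308.1 K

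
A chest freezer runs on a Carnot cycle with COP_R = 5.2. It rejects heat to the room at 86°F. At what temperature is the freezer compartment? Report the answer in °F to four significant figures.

For a Carnot refrigerator COP_R = T_C/(T_H − T_C), so T_C = COP·T_H/(1 + COP).
With T_H = 303.15 K, T_C = 5.2 × 303.15/6.200 = 254.25 K.
Converting, 254.25 K = -2.01°F.

-2.011 °F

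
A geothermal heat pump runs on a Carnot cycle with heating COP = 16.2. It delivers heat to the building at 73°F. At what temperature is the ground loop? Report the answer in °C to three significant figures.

COP_HP = T_H/(T_H − T_C) gives T_H − T_C = T_H/COP.
With T_H = 295.93 K, T_C = 295.93 × (1 − 1/16.2) = 277.66 K.
Converting, 277.66 K = 4.51°C.

4.51 °C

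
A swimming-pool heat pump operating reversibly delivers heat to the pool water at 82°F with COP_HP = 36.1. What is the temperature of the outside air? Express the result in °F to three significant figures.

67.0 °F

COP_HP = T_H/(T_H − T_C) gives T_H − T_C = T_H/COP.
With T_H = 300.93 K, T_C = 300.93 × (1 − 1/36.1) = 292.59 K.
Converting, 292.59 K = 67.00°F.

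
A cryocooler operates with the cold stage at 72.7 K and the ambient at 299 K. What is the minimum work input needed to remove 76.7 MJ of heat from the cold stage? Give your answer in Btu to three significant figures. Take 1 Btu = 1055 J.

The reservoir spacing is ΔT = 299 − 72.7 = 226.3 K.
The reversible limit is COP_R = T_C/ΔT = 0.3213, so W_min = Q_C/COP = Q_C·ΔT/T_C.
W_min = 76.70 × 226.3/72.70 = 238.8 MJ = 226300 Btu.

226000 Btu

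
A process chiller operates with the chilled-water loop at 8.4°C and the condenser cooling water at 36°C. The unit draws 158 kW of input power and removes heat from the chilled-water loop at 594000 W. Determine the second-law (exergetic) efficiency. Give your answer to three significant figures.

0.369

Converting, Q̇_C = 594000 W = 594.0 kW, so COP_actual = Q̇_C/Ẇ = 594.0/158.0 = 3.759.
In absolute terms T_C = 281.55 K and T_H = 309.15 K, so ΔT = 27.60 K.
COP_Carnot = T_C/ΔT = 281.55/27.60 = 10.20.
η_II = COP_actual/COP_Carnot = 3.759/10.20 = 0.3685.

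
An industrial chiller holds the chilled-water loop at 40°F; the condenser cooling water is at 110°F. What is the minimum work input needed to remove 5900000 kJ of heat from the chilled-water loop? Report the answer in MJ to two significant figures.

In absolute terms T_C = 277.59 K and T_H = 316.48 K, so ΔT = 38.89 K.
The reversible limit is COP_R = T_C/ΔT = 7.138, so W_min = Q_C/COP = Q_C·ΔT/T_C.
W_min = 5900000 × 38.89/277.59 = 826500 kJ = 826.5 MJ.

830 MJ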